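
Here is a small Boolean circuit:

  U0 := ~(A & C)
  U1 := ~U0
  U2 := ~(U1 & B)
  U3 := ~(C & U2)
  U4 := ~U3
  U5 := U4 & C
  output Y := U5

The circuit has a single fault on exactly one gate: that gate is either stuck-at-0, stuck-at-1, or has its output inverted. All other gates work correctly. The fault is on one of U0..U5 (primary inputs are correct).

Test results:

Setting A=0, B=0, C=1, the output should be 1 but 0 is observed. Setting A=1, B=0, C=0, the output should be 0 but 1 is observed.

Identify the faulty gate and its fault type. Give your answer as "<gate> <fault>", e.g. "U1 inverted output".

Fault-free values for test 1 (A=0, B=0, C=1): U0=1, U1=0, U2=1, U3=0, U4=1, U5=1, giving Y=1. Observed 0.
Test 1: faults giving observed 0 are {U2 stuck-at-0, U2 inverted output, U3 stuck-at-1, U3 inverted output, U4 stuck-at-0, U4 inverted output, U5 stuck-at-0, U5 inverted output}.
Test 2 (A=1, B=0, C=0): fault-free U0=1, U1=0, U2=1, U3=1, U4=0, U5=0 → 0; observed 1. Eliminates U2 stuck-at-0, U2 inverted output, U3 stuck-at-1, U3 inverted output, U4 stuck-at-0, U4 inverted output, U5 stuck-at-0.
Only U5 inverted output is consistent with every test.

U5 inverted output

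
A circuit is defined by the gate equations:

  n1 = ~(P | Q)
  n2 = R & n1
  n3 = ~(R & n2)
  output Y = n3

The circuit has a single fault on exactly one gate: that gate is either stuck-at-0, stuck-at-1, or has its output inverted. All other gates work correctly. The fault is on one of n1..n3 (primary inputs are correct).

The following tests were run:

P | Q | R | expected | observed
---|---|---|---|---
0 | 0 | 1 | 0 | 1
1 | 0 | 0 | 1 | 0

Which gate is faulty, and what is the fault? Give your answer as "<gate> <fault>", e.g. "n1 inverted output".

Fault-free values for test 1 (P=0, Q=0, R=1): n1=1, n2=1, n3=0, giving Y=0. Observed 1.
Test 1: faults giving observed 1 are {n1 stuck-at-0, n1 inverted output, n2 stuck-at-0, n2 inverted output, n3 stuck-at-1, n3 inverted output}.
Test 2 (P=1, Q=0, R=0): fault-free n1=0, n2=0, n3=1 → 1; observed 0. Eliminates n1 stuck-at-0, n1 inverted output, n2 stuck-at-0, n2 inverted output, n3 stuck-at-1.
Only n3 inverted output is consistent with every test.

n3 inverted output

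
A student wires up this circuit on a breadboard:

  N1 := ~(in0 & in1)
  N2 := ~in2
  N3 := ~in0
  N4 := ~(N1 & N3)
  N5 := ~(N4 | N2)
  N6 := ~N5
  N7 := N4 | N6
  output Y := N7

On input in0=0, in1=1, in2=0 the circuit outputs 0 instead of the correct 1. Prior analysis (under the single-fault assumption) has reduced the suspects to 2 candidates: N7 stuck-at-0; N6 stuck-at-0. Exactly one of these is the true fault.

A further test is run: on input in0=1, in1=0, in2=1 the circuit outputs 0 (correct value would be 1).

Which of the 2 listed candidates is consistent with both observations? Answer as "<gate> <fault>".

Evaluate each candidate on input in0=1, in1=0, in2=1:
  N7 stuck-at-0: N1=1, N2=0, N3=0, N4=1, N5=0, N6=1, N7=0 [stuck-at-0] → 0 — matches
  N6 stuck-at-0: N1=1, N2=0, N3=0, N4=1, N5=0, N6=0 [stuck-at-0], N7=1 → 1 — eliminated
Only N7 stuck-at-0 reproduces the observed 0.

N7 stuck-at-0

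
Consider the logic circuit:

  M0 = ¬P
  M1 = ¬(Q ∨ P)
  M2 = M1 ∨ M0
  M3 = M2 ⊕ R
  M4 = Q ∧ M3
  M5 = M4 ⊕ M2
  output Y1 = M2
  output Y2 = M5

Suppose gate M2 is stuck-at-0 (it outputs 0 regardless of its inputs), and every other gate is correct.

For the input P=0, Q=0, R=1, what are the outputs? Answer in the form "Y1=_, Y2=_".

Propagate with M2 forced: M0=1, M1=1, M2=0 [stuck-at-0], M3=1, M4=0, M5=0.
So the outputs are Y1=0, Y2=0. (Without the fault they would be Y1=1, Y2=1.)

Y1=0, Y2=0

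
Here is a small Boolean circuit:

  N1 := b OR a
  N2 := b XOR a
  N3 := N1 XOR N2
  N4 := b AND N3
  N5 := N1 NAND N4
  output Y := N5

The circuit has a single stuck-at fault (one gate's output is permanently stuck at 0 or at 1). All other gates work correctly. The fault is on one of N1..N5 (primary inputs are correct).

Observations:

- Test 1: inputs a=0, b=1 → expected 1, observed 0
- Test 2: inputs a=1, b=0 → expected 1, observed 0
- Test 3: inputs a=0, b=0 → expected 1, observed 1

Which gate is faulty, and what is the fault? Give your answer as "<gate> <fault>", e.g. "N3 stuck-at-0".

Fault-free values for test 1 (a=0, b=1): N1=1, N2=1, N3=0, N4=0, N5=1, giving Y=1. Observed 0.
Test 1: faults giving observed 0 are {N2 stuck-at-0, N3 stuck-at-1, N4 stuck-at-1, N5 stuck-at-0}.
Test 2 (a=1, b=0): fault-free N1=1, N2=1, N3=0, N4=0, N5=1 → 1; observed 0. Eliminates N2 stuck-at-0, N3 stuck-at-1.
Test 3 (a=0, b=0): fault-free N1=0, N2=0, N3=0, N4=0, N5=1 → 1; observed 1. Eliminates N5 stuck-at-0.
Only N4 stuck-at-1 is consistent with every test.

N4 stuck-at-1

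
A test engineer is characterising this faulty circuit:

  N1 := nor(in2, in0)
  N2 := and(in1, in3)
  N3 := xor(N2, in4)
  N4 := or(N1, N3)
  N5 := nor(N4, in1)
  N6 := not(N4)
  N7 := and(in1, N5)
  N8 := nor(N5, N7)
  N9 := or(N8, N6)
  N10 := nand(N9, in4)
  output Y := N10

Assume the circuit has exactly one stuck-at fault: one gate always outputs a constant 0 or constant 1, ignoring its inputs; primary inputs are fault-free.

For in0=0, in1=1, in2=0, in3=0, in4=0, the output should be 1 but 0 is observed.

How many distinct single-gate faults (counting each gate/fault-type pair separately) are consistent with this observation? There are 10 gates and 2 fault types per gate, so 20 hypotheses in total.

1

Fault-free: N1=1, N2=0, N3=0, N4=1, N5=0, N6=0, N7=0, N8=1, N9=1, N10=1 → 1. Observed 0.
  N1: none of the 2 fault types match ✗
  N2: none of the 2 fault types match ✗
  N3: none of the 2 fault types match ✗
  N4: none of the 2 fault types match ✗
  N5: none of the 2 fault types match ✗
  N6: none of the 2 fault types match ✗
  N7: none of the 2 fault types match ✗
  N8: none of the 2 fault types match ✗
  N9: none of the 2 fault types match ✗
  N10: stuck-at-0 ✓; others ✗
Consistent faults: {N10 stuck-at-0} — 1 in all.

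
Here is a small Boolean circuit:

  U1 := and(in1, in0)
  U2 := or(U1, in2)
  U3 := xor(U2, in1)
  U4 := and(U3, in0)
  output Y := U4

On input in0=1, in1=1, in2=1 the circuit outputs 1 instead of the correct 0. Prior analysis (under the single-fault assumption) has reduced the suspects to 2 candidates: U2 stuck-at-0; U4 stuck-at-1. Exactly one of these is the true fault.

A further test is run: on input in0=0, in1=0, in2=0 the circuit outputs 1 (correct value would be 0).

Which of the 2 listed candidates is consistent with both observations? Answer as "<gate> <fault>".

U4 stuck-at-1

Evaluate each candidate on input in0=0, in1=0, in2=0:
  U2 stuck-at-0: U1=0, U2=0 [stuck-at-0], U3=0, U4=0 → 0 — eliminated
  U4 stuck-at-1: U1=0, U2=0, U3=0, U4=1 [stuck-at-1] → 1 — matches
Only U4 stuck-at-1 reproduces the observed 1.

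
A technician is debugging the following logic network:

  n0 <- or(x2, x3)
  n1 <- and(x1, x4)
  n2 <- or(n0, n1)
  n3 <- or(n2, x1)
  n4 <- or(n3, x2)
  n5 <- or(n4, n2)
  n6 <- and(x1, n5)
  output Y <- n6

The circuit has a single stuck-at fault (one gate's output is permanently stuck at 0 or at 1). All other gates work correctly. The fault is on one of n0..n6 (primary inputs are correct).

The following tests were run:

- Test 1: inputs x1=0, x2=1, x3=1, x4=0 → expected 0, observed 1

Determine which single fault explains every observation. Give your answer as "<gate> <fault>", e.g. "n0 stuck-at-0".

Fault-free values for test 1 (x1=0, x2=1, x3=1, x4=0): n0=1, n1=0, n2=1, n3=1, n4=1, n5=1, n6=0, giving Y=0. Observed 1.
Test 1: faults giving observed 1 are {n6 stuck-at-1}.
Only n6 stuck-at-1 is consistent with every test.

n6 stuck-at-1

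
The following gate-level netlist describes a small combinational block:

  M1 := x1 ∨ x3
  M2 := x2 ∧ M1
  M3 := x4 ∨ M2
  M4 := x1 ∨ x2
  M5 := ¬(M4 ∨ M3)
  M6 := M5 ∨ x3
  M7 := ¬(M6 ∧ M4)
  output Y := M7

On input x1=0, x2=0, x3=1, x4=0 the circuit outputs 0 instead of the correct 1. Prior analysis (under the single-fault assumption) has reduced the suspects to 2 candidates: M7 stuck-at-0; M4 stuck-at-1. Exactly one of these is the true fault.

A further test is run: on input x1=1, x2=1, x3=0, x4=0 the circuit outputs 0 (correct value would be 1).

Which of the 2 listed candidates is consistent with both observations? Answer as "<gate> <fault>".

Evaluate each candidate on input x1=1, x2=1, x3=0, x4=0:
  M7 stuck-at-0: M1=1, M2=1, M3=1, M4=1, M5=0, M6=0, M7=0 [stuck-at-0] → 0 — matches
  M4 stuck-at-1: M1=1, M2=1, M3=1, M4=1 [stuck-at-1], M5=0, M6=0, M7=1 → 1 — eliminated
Only M7 stuck-at-0 reproduces the observed 0.

M7 stuck-at-0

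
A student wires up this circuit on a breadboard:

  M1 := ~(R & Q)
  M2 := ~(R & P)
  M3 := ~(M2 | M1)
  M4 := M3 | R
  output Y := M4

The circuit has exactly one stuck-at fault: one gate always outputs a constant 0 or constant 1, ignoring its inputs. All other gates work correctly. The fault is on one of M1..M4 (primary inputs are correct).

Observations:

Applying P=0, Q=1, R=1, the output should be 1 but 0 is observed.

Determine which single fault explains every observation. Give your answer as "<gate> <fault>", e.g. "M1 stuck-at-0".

M4 stuck-at-0

Fault-free values for test 1 (P=0, Q=1, R=1): M1=0, M2=1, M3=0, M4=1, giving Y=1. Observed 0.
Test 1: faults giving observed 0 are {M4 stuck-at-0}.
Only M4 stuck-at-0 is consistent with every test.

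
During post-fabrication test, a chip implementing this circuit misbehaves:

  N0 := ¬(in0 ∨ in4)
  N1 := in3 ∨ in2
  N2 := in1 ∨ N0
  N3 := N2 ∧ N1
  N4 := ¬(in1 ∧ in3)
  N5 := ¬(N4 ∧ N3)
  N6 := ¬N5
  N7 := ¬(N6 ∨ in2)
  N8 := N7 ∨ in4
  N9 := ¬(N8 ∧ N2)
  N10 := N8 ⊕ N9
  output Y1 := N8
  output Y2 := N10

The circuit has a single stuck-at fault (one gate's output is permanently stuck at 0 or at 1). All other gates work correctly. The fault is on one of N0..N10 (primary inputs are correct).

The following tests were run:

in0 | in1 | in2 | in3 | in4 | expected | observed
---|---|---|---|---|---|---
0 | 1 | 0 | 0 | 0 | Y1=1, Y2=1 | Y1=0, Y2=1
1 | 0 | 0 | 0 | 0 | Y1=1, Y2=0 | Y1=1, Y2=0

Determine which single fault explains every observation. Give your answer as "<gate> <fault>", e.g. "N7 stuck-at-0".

Fault-free values for test 1 (in0=0, in1=1, in2=0, in3=0, in4=0): N0=1, N1=0, N2=1, N3=0, N4=1, N5=1, N6=0, N7=1, N8=1, N9=0, N10=1, giving Y1=1, Y2=1. Observed Y1=0, Y2=1.
Test 1: faults giving observed Y1=0, Y2=1 are {N1 stuck-at-1, N3 stuck-at-1, N5 stuck-at-0, N6 stuck-at-1, N7 stuck-at-0, N8 stuck-at-0}.
Test 2 (in0=1, in1=0, in2=0, in3=0, in4=0): fault-free N0=0, N1=0, N2=0, N3=0, N4=1, N5=1, N6=0, N7=1, N8=1, N9=1, N10=0 → Y1=1, Y2=0; observed Y1=1, Y2=0. Eliminates N3 stuck-at-1, N5 stuck-at-0, N6 stuck-at-1, N7 stuck-at-0, N8 stuck-at-0.
Only N1 stuck-at-1 is consistent with every test.

N1 stuck-at-1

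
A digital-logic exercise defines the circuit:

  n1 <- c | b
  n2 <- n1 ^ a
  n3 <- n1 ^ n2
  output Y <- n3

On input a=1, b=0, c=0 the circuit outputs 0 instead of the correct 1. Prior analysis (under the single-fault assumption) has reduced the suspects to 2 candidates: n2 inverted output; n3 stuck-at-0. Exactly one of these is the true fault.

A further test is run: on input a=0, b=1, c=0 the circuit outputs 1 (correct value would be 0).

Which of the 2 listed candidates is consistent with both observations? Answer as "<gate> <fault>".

n2 inverted output

Evaluate each candidate on input a=0, b=1, c=0:
  n2 inverted output: n1=1, n2=0 [inverted output], n3=1 → 1 — matches
  n3 stuck-at-0: n1=1, n2=1, n3=0 [stuck-at-0] → 0 — eliminated
Only n2 inverted output reproduces the observed 1.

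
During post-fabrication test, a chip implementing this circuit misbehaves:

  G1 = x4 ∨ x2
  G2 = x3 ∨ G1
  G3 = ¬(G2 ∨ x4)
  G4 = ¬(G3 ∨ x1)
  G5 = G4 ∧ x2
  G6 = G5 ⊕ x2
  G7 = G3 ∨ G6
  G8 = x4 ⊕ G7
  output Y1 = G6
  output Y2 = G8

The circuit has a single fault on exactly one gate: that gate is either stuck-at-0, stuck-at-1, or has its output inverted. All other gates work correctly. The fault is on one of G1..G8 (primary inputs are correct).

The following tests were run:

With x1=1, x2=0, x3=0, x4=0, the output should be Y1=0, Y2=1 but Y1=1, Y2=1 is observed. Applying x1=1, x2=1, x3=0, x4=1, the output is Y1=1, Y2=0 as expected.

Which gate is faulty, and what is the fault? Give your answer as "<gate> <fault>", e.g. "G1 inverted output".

G6 stuck-at-1

Fault-free values for test 1 (x1=1, x2=0, x3=0, x4=0): G1=0, G2=0, G3=1, G4=0, G5=0, G6=0, G7=1, G8=1, giving Y1=0, Y2=1. Observed Y1=1, Y2=1.
Test 1: faults giving observed Y1=1, Y2=1 are {G5 stuck-at-1, G5 inverted output, G6 stuck-at-1, G6 inverted output}.
Test 2 (x1=1, x2=1, x3=0, x4=1): fault-free G1=1, G2=1, G3=0, G4=0, G5=0, G6=1, G7=1, G8=0 → Y1=1, Y2=0; observed Y1=1, Y2=0. Eliminates G5 stuck-at-1, G5 inverted output, G6 inverted output.
Only G6 stuck-at-1 is consistent with every test.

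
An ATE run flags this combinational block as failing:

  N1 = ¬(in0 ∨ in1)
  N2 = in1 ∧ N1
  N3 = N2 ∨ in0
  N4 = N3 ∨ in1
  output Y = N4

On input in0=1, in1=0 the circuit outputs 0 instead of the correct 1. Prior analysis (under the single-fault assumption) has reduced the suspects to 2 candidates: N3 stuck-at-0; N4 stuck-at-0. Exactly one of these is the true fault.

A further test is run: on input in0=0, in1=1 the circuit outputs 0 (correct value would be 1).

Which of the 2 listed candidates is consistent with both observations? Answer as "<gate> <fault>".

Evaluate each candidate on input in0=0, in1=1:
  N3 stuck-at-0: N1=0, N2=0, N3=0 [stuck-at-0], N4=1 → 1 — eliminated
  N4 stuck-at-0: N1=0, N2=0, N3=0, N4=0 [stuck-at-0] → 0 — matches
Only N4 stuck-at-0 reproduces the observed 0.

N4 stuck-at-0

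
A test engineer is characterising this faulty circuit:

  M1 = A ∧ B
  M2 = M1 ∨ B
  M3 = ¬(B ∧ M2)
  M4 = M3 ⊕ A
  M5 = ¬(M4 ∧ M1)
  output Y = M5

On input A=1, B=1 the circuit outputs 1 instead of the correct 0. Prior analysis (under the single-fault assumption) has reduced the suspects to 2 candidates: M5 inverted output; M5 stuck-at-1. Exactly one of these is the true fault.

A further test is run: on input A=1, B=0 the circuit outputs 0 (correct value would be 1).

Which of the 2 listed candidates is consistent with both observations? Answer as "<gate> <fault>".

M5 inverted output

Evaluate each candidate on input A=1, B=0:
  M5 inverted output: M1=0, M2=0, M3=1, M4=0, M5=0 [inverted output] → 0 — matches
  M5 stuck-at-1: M1=0, M2=0, M3=1, M4=0, M5=1 [stuck-at-1] → 1 — eliminated
Only M5 inverted output reproduces the observed 0.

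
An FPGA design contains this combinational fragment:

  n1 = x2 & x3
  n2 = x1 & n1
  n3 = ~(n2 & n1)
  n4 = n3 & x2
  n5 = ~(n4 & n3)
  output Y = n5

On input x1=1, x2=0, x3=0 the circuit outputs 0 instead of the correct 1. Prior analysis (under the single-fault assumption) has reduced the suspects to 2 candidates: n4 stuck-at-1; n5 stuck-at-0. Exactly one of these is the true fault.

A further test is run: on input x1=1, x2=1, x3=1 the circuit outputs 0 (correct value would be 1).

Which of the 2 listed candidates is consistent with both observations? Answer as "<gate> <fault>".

Evaluate each candidate on input x1=1, x2=1, x3=1:
  n4 stuck-at-1: n1=1, n2=1, n3=0, n4=1 [stuck-at-1], n5=1 → 1 — eliminated
  n5 stuck-at-0: n1=1, n2=1, n3=0, n4=0, n5=0 [stuck-at-0] → 0 — matches
Only n5 stuck-at-0 reproduces the observed 0.

n5 stuck-at-0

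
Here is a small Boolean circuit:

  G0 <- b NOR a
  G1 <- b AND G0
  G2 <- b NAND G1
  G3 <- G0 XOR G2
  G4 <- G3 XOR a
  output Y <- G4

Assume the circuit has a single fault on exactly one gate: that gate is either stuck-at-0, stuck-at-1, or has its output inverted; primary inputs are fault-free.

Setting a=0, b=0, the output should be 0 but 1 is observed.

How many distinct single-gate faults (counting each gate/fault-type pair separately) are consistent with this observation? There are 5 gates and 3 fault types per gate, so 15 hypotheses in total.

8

Fault-free: G0=1, G1=0, G2=1, G3=0, G4=0 → 0. Observed 1.
  G0: stuck-at-0, inverted output ✓; others ✗
  G1: none of the 3 fault types match ✗
  G2: stuck-at-0, inverted output ✓; others ✗
  G3: stuck-at-1, inverted output ✓; others ✗
  G4: stuck-at-1, inverted output ✓; others ✗
Consistent faults: {G0 stuck-at-0, G0 inverted output, G2 stuck-at-0, G2 inverted output, G3 stuck-at-1, G3 inverted output, G4 stuck-at-1, G4 inverted output} — 8 in all.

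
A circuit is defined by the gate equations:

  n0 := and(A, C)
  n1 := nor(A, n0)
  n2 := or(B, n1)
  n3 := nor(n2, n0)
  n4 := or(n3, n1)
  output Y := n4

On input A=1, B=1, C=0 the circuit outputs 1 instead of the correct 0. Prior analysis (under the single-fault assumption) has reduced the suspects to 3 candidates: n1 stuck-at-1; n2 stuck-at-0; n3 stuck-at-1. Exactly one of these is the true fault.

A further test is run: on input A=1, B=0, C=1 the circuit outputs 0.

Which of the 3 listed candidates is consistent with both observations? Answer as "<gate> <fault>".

n2 stuck-at-0

Evaluate each candidate on input A=1, B=0, C=1:
  n1 stuck-at-1: n0=1, n1=1 [stuck-at-1], n2=1, n3=0, n4=1 → 1 — eliminated
  n2 stuck-at-0: n0=1, n1=0, n2=0 [stuck-at-0], n3=0, n4=0 → 0 — matches
  n3 stuck-at-1: n0=1, n1=0, n2=0, n3=1 [stuck-at-1], n4=1 → 1 — eliminated
Only n2 stuck-at-0 reproduces the observed 0.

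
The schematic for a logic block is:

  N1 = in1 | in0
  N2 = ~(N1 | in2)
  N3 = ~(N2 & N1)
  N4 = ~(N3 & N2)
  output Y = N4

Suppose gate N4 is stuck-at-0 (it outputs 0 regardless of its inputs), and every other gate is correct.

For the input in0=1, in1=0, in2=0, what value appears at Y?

0

Propagate with N4 forced: N1=1, N2=0, N3=1, N4=0 [stuck-at-0].
So Y = 0. (Without the fault it would be 1.)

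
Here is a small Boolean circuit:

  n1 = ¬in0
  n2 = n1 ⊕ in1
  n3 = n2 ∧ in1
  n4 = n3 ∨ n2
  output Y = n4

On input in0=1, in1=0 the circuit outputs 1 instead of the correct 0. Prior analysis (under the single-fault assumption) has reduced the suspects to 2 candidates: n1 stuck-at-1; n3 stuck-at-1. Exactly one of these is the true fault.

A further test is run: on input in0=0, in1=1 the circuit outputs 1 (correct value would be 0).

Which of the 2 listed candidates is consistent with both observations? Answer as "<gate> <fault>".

n3 stuck-at-1

Evaluate each candidate on input in0=0, in1=1:
  n1 stuck-at-1: n1=1 [stuck-at-1], n2=0, n3=0, n4=0 → 0 — eliminated
  n3 stuck-at-1: n1=1, n2=0, n3=1 [stuck-at-1], n4=1 → 1 — matches
Only n3 stuck-at-1 reproduces the observed 1.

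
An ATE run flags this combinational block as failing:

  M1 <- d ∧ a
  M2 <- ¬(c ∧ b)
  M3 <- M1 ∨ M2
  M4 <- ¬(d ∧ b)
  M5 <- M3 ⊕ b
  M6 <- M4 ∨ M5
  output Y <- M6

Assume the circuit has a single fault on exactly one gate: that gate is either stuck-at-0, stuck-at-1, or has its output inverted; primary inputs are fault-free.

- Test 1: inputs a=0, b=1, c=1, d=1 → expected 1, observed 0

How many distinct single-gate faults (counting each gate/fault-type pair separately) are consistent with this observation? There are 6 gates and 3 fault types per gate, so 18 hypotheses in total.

10

Fault-free: M1=0, M2=0, M3=0, M4=0, M5=1, M6=1 → 1. Observed 0.
  M1: stuck-at-1, inverted output ✓; others ✗
  M2: stuck-at-1, inverted output ✓; others ✗
  M3: stuck-at-1, inverted output ✓; others ✗
  M4: none of the 3 fault types match ✗
  M5: stuck-at-0, inverted output ✓; others ✗
  M6: stuck-at-0, inverted output ✓; others ✗
Consistent faults: {M1 stuck-at-1, M1 inverted output, M2 stuck-at-1, M2 inverted output, M3 stuck-at-1, M3 inverted output, M5 stuck-at-0, M5 inverted output, M6 stuck-at-0, M6 inverted output} — 10 in all.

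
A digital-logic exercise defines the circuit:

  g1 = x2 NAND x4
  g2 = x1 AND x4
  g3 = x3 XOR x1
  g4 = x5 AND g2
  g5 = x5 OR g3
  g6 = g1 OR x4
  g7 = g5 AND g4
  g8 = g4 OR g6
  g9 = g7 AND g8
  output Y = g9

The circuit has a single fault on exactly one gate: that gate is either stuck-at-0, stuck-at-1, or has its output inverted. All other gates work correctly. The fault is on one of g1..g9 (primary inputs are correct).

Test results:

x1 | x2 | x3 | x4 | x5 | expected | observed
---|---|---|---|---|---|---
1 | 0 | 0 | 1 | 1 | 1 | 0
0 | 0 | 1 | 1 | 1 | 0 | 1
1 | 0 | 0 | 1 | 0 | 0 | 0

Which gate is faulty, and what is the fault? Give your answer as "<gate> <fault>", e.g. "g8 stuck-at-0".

g2 inverted output

Fault-free values for test 1 (x1=1, x2=0, x3=0, x4=1, x5=1): g1=1, g2=1, g3=1, g4=1, g5=1, g6=1, g7=1, g8=1, g9=1, giving Y=1. Observed 0.
Test 1: faults giving observed 0 are {g2 stuck-at-0, g2 inverted output, g4 stuck-at-0, g4 inverted output, g5 stuck-at-0, g5 inverted output, g7 stuck-at-0, g7 inverted output, g8 stuck-at-0, g8 inverted output, g9 stuck-at-0, g9 inverted output}.
Test 2 (x1=0, x2=0, x3=1, x4=1, x5=1): fault-free g1=1, g2=0, g3=1, g4=0, g5=1, g6=1, g7=0, g8=1, g9=0 → 0; observed 1. Eliminates g2 stuck-at-0, g4 stuck-at-0, g5 stuck-at-0, g5 inverted output, g7 stuck-at-0, g8 stuck-at-0, g8 inverted output, g9 stuck-at-0.
Test 3 (x1=1, x2=0, x3=0, x4=1, x5=0): fault-free g1=1, g2=1, g3=1, g4=0, g5=1, g6=1, g7=0, g8=1, g9=0 → 0; observed 0. Eliminates g4 inverted output, g7 inverted output, g9 inverted output.
Only g2 inverted output is consistent with every test.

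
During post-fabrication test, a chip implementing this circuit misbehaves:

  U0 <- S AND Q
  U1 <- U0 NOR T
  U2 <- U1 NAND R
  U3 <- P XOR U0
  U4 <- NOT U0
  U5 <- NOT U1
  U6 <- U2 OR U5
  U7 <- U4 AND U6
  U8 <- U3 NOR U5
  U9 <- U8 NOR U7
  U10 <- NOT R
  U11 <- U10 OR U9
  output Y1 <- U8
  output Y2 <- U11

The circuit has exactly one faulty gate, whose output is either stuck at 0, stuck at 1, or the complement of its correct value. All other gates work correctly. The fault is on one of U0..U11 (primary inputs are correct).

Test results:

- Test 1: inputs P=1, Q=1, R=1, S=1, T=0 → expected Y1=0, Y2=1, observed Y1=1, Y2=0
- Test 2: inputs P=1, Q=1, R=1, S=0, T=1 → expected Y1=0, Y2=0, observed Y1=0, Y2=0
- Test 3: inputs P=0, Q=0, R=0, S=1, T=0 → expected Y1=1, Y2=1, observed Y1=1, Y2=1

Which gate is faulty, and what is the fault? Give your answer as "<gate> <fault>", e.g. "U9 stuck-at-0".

U5 stuck-at-0

Fault-free values for test 1 (P=1, Q=1, R=1, S=1, T=0): U0=1, U1=0, U2=1, U3=0, U4=0, U5=1, U6=1, U7=0, U8=0, U9=1, U10=0, U11=1, giving Y1=0, Y2=1. Observed Y1=1, Y2=0.
Test 1: faults giving observed Y1=1, Y2=0 are {U1 stuck-at-1, U1 inverted output, U5 stuck-at-0, U5 inverted output, U8 stuck-at-1, U8 inverted output}.
Test 2 (P=1, Q=1, R=1, S=0, T=1): fault-free U0=0, U1=0, U2=1, U3=1, U4=1, U5=1, U6=1, U7=1, U8=0, U9=0, U10=0, U11=0 → Y1=0, Y2=0; observed Y1=0, Y2=0. Eliminates U1 stuck-at-1, U1 inverted output, U8 stuck-at-1, U8 inverted output.
Test 3 (P=0, Q=0, R=0, S=1, T=0): fault-free U0=0, U1=1, U2=1, U3=0, U4=1, U5=0, U6=1, U7=1, U8=1, U9=0, U10=1, U11=1 → Y1=1, Y2=1; observed Y1=1, Y2=1. Eliminates U5 inverted output.
Only U5 stuck-at-0 is consistent with every test.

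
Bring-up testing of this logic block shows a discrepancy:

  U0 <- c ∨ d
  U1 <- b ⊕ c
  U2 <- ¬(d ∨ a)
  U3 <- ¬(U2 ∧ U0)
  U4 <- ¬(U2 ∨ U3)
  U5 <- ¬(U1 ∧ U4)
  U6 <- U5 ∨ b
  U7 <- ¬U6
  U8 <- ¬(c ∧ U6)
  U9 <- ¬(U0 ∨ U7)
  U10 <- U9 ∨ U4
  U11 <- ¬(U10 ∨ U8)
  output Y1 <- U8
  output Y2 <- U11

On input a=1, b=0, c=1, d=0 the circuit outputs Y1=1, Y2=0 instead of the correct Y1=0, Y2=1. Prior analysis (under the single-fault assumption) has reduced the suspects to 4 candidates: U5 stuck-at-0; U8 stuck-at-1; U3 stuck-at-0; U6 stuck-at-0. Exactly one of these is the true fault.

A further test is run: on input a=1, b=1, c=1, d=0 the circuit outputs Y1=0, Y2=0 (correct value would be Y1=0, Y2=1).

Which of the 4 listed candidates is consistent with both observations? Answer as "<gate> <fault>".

U3 stuck-at-0

Evaluate each candidate on input a=1, b=1, c=1, d=0:
  U5 stuck-at-0: U0=1, U1=0, U2=0, U3=1, U4=0, U5=0 [stuck-at-0], U6=1, U7=0, U8=0, U9=0, U10=0, U11=1 → Y1=0, Y2=1 — eliminated
  U8 stuck-at-1: U0=1, U1=0, U2=0, U3=1, U4=0, U5=1, U6=1, U7=0, U8=1 [stuck-at-1], U9=0, U10=0, U11=0 → Y1=1, Y2=0 — eliminated
  U3 stuck-at-0: U0=1, U1=0, U2=0, U3=0 [stuck-at-0], U4=1, U5=1, U6=1, U7=0, U8=0, U9=0, U10=1, U11=0 → Y1=0, Y2=0 — matches
  U6 stuck-at-0: U0=1, U1=0, U2=0, U3=1, U4=0, U5=1, U6=0 [stuck-at-0], U7=1, U8=1, U9=0, U10=0, U11=0 → Y1=1, Y2=0 — eliminated
Only U3 stuck-at-0 reproduces the observed Y1=0, Y2=0.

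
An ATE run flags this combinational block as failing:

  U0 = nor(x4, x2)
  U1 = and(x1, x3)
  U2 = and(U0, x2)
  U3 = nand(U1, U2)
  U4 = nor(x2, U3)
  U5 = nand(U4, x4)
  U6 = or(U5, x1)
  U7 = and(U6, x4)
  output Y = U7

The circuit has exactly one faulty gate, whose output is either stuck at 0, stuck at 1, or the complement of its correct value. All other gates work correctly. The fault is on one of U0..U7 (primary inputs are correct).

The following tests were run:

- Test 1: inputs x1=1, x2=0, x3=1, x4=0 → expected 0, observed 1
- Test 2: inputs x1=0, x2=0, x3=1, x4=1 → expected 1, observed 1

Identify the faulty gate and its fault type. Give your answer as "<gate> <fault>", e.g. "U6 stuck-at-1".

Fault-free values for test 1 (x1=1, x2=0, x3=1, x4=0): U0=1, U1=1, U2=0, U3=1, U4=0, U5=1, U6=1, U7=0, giving Y=0. Observed 1.
Test 1: faults giving observed 1 are {U7 stuck-at-1, U7 inverted output}.
Test 2 (x1=0, x2=0, x3=1, x4=1): fault-free U0=0, U1=0, U2=0, U3=1, U4=0, U5=1, U6=1, U7=1 → 1; observed 1. Eliminates U7 inverted output.
Only U7 stuck-at-1 is consistent with every test.

U7 stuck-at-1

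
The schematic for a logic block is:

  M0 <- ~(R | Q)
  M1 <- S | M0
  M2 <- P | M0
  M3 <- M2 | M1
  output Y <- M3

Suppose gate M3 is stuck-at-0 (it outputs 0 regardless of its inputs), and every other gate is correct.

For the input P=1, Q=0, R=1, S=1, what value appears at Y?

0

Propagate with M3 forced: M0=0, M1=1, M2=1, M3=0 [stuck-at-0].
So Y = 0. (Without the fault it would be 1.)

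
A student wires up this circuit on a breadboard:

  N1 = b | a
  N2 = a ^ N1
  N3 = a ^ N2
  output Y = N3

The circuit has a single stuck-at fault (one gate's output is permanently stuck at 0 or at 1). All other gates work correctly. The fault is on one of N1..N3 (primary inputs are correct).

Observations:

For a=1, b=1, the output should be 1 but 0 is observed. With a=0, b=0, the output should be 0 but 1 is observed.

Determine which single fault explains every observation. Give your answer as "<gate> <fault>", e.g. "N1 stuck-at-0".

Fault-free values for test 1 (a=1, b=1): N1=1, N2=0, N3=1, giving Y=1. Observed 0.
Test 1: faults giving observed 0 are {N1 stuck-at-0, N2 stuck-at-1, N3 stuck-at-0}.
Test 2 (a=0, b=0): fault-free N1=0, N2=0, N3=0 → 0; observed 1. Eliminates N1 stuck-at-0, N3 stuck-at-0.
Only N2 stuck-at-1 is consistent with every test.

N2 stuck-at-1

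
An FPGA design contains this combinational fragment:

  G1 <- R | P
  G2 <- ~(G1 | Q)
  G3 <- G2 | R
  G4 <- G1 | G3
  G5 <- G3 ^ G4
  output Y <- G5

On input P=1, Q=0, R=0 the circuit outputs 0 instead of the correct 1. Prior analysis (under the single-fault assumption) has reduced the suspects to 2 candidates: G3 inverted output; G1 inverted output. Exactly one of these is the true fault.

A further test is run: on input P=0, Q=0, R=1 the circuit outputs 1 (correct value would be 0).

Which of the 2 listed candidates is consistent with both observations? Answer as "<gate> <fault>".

Evaluate each candidate on input P=0, Q=0, R=1:
  G3 inverted output: G1=1, G2=0, G3=0 [inverted output], G4=1, G5=1 → 1 — matches
  G1 inverted output: G1=0 [inverted output], G2=1, G3=1, G4=1, G5=0 → 0 — eliminated
Only G3 inverted output reproduces the observed 1.

G3 inverted output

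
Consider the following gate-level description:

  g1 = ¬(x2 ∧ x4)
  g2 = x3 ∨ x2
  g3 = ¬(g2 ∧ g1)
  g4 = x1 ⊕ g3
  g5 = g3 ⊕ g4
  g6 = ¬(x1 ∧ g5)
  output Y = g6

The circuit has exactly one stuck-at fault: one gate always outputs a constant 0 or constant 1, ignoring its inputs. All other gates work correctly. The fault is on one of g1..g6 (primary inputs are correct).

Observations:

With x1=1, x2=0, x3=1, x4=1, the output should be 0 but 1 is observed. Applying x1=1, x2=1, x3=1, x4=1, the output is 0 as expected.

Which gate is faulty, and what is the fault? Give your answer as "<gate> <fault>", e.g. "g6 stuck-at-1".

Fault-free values for test 1 (x1=1, x2=0, x3=1, x4=1): g1=1, g2=1, g3=0, g4=1, g5=1, g6=0, giving Y=0. Observed 1.
Test 1: faults giving observed 1 are {g4 stuck-at-0, g5 stuck-at-0, g6 stuck-at-1}.
Test 2 (x1=1, x2=1, x3=1, x4=1): fault-free g1=0, g2=1, g3=1, g4=0, g5=1, g6=0 → 0; observed 0. Eliminates g5 stuck-at-0, g6 stuck-at-1.
Only g4 stuck-at-0 is consistent with every test.

g4 stuck-at-0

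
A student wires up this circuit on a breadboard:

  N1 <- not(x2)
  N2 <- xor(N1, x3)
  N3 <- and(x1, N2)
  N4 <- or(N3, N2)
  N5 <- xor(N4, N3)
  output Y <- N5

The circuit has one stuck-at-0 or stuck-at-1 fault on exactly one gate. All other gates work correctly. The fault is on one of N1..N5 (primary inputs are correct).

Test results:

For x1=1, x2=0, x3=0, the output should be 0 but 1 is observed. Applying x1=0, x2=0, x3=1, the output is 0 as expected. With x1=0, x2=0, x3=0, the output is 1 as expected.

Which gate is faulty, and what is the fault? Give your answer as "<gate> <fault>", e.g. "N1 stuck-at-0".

Fault-free values for test 1 (x1=1, x2=0, x3=0): N1=1, N2=1, N3=1, N4=1, N5=0, giving Y=0. Observed 1.
Test 1: faults giving observed 1 are {N3 stuck-at-0, N4 stuck-at-0, N5 stuck-at-1}.
Test 2 (x1=0, x2=0, x3=1): fault-free N1=1, N2=0, N3=0, N4=0, N5=0 → 0; observed 0. Eliminates N5 stuck-at-1.
Test 3 (x1=0, x2=0, x3=0): fault-free N1=1, N2=1, N3=0, N4=1, N5=1 → 1; observed 1. Eliminates N4 stuck-at-0.
Only N3 stuck-at-0 is consistent with every test.

N3 stuck-at-0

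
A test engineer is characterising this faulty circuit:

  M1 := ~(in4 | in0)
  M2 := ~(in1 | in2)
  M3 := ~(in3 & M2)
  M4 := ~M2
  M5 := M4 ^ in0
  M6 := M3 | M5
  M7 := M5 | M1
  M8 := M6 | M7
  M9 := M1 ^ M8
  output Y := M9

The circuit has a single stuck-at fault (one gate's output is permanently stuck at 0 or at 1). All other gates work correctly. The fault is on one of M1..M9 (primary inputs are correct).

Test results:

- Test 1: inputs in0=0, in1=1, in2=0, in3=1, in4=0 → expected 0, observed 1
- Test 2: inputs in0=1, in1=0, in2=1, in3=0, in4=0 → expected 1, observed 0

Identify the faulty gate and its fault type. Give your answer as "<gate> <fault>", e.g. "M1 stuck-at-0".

M8 stuck-at-0

Fault-free values for test 1 (in0=0, in1=1, in2=0, in3=1, in4=0): M1=1, M2=0, M3=1, M4=1, M5=1, M6=1, M7=1, M8=1, M9=0, giving Y=0. Observed 1.
Test 1: faults giving observed 1 are {M1 stuck-at-0, M8 stuck-at-0, M9 stuck-at-1}.
Test 2 (in0=1, in1=0, in2=1, in3=0, in4=0): fault-free M1=0, M2=0, M3=1, M4=1, M5=0, M6=1, M7=0, M8=1, M9=1 → 1; observed 0. Eliminates M1 stuck-at-0, M9 stuck-at-1.
Only M8 stuck-at-0 is consistent with every test.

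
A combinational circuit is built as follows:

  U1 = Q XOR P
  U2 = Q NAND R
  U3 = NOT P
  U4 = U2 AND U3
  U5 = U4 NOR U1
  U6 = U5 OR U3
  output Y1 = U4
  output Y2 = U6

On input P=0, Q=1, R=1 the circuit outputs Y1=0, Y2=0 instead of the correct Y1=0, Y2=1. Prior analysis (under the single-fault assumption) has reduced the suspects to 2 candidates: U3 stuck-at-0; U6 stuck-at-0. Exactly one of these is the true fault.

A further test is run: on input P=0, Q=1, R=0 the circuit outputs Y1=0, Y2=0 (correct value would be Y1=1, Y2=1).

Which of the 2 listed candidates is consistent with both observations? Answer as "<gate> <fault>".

U3 stuck-at-0

Evaluate each candidate on input P=0, Q=1, R=0:
  U3 stuck-at-0: U1=1, U2=1, U3=0 [stuck-at-0], U4=0, U5=0, U6=0 → Y1=0, Y2=0 — matches
  U6 stuck-at-0: U1=1, U2=1, U3=1, U4=1, U5=0, U6=0 [stuck-at-0] → Y1=1, Y2=0 — eliminated
Only U3 stuck-at-0 reproduces the observed Y1=0, Y2=0.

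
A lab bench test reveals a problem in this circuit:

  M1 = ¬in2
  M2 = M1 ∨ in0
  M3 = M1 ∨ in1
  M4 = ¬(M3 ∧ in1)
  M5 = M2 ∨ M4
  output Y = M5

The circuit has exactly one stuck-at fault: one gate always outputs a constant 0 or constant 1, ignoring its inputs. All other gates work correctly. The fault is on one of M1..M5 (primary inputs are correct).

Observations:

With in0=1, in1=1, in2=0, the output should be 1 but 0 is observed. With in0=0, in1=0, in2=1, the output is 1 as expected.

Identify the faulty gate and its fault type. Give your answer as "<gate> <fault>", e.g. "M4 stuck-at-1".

M2 stuck-at-0

Fault-free values for test 1 (in0=1, in1=1, in2=0): M1=1, M2=1, M3=1, M4=0, M5=1, giving Y=1. Observed 0.
Test 1: faults giving observed 0 are {M2 stuck-at-0, M5 stuck-at-0}.
Test 2 (in0=0, in1=0, in2=1): fault-free M1=0, M2=0, M3=0, M4=1, M5=1 → 1; observed 1. Eliminates M5 stuck-at-0.
Only M2 stuck-at-0 is consistent with every test.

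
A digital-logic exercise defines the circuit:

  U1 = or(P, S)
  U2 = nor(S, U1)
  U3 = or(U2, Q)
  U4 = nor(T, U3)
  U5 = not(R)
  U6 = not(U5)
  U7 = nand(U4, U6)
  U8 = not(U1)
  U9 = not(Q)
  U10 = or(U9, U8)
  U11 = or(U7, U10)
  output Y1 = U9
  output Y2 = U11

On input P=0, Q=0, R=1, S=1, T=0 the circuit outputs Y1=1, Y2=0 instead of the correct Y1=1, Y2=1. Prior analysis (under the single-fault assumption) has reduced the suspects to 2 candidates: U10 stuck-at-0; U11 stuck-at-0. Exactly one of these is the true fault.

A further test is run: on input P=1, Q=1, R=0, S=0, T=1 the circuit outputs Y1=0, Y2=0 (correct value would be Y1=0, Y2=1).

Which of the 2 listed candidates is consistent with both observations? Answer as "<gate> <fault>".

U11 stuck-at-0

Evaluate each candidate on input P=1, Q=1, R=0, S=0, T=1:
  U10 stuck-at-0: U1=1, U2=0, U3=1, U4=0, U5=1, U6=0, U7=1, U8=0, U9=0, U10=0 [stuck-at-0], U11=1 → Y1=0, Y2=1 — eliminated
  U11 stuck-at-0: U1=1, U2=0, U3=1, U4=0, U5=1, U6=0, U7=1, U8=0, U9=0, U10=0, U11=0 [stuck-at-0] → Y1=0, Y2=0 — matches
Only U11 stuck-at-0 reproduces the observed Y1=0, Y2=0.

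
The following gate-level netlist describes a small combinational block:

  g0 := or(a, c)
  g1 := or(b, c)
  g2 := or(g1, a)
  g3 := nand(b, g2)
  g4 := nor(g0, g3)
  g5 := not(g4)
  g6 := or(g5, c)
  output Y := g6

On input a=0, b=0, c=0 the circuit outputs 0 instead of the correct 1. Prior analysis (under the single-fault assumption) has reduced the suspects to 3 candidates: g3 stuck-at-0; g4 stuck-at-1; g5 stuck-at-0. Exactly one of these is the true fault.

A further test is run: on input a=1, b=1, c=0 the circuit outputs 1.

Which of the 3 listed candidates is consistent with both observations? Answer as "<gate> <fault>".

Evaluate each candidate on input a=1, b=1, c=0:
  g3 stuck-at-0: g0=1, g1=1, g2=1, g3=0 [stuck-at-0], g4=0, g5=1, g6=1 → 1 — matches
  g4 stuck-at-1: g0=1, g1=1, g2=1, g3=0, g4=1 [stuck-at-1], g5=0, g6=0 → 0 — eliminated
  g5 stuck-at-0: g0=1, g1=1, g2=1, g3=0, g4=0, g5=0 [stuck-at-0], g6=0 → 0 — eliminated
Only g3 stuck-at-0 reproduces the observed 1.

g3 stuck-at-0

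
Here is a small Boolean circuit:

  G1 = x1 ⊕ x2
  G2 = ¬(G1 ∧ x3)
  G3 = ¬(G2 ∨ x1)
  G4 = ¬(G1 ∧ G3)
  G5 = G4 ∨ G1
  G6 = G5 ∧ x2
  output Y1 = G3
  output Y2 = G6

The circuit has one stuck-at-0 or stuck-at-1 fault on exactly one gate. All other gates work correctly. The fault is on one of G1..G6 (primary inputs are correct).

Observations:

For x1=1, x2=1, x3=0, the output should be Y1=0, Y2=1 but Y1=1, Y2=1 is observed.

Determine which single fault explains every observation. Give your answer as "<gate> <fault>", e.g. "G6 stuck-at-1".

G3 stuck-at-1

Fault-free values for test 1 (x1=1, x2=1, x3=0): G1=0, G2=1, G3=0, G4=1, G5=1, G6=1, giving Y1=0, Y2=1. Observed Y1=1, Y2=1.
Test 1: faults giving observed Y1=1, Y2=1 are {G3 stuck-at-1}.
Only G3 stuck-at-1 is consistent with every test.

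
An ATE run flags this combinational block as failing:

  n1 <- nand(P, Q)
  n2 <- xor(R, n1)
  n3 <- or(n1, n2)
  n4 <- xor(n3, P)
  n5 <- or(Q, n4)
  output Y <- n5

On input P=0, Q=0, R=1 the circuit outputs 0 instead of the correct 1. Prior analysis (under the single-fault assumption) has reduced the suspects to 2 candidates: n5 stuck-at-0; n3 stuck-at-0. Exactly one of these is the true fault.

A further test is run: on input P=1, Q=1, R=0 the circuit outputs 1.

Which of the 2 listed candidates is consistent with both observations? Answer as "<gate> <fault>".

n3 stuck-at-0

Evaluate each candidate on input P=1, Q=1, R=0:
  n5 stuck-at-0: n1=0, n2=0, n3=0, n4=1, n5=0 [stuck-at-0] → 0 — eliminated
  n3 stuck-at-0: n1=0, n2=0, n3=0 [stuck-at-0], n4=1, n5=1 → 1 — matches
Only n3 stuck-at-0 reproduces the observed 1.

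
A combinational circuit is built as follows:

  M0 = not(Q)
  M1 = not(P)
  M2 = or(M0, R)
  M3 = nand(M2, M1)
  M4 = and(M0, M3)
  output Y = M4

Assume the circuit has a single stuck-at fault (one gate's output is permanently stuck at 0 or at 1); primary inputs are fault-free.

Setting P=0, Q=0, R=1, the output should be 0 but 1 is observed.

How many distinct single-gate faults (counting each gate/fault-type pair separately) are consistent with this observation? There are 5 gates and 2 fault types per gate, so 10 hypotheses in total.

Fault-free: M0=1, M1=1, M2=1, M3=0, M4=0 → 0. Observed 1.
  M0 stuck-at-0: output 0 ✗
  M0 stuck-at-1: output 0 ✗
  M1 stuck-at-0: output 1 ✓
  M1 stuck-at-1: output 0 ✗
  M2 stuck-at-0: output 1 ✓
  M2 stuck-at-1: output 0 ✗
  M3 stuck-at-0: output 0 ✗
  M3 stuck-at-1: output 1 ✓
  M4 stuck-at-0: output 0 ✗
  M4 stuck-at-1: output 1 ✓
Consistent faults: {M1 stuck-at-0, M2 stuck-at-0, M3 stuck-at-1, M4 stuck-at-1} — 4 in all.

4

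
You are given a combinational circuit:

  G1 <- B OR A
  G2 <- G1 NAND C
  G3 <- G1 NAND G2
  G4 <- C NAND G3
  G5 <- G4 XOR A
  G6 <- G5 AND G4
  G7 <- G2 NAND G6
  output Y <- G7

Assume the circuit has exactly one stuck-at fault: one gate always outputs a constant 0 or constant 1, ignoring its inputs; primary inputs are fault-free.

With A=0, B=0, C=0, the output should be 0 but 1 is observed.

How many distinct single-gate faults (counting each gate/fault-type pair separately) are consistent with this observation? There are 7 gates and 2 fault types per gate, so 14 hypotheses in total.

Fault-free: G1=0, G2=1, G3=1, G4=1, G5=1, G6=1, G7=0 → 0. Observed 1.
  G1 stuck-at-0: output 0 ✗
  G1 stuck-at-1: output 0 ✗
  G2 stuck-at-0: output 1 ✓
  G2 stuck-at-1: output 0 ✗
  G3 stuck-at-0: output 0 ✗
  G3 stuck-at-1: output 0 ✗
  G4 stuck-at-0: output 1 ✓
  G4 stuck-at-1: output 0 ✗
  G5 stuck-at-0: output 1 ✓
  G5 stuck-at-1: output 0 ✗
  G6 stuck-at-0: output 1 ✓
  G6 stuck-at-1: output 0 ✗
  G7 stuck-at-0: output 0 ✗
  G7 stuck-at-1: output 1 ✓
Consistent faults: {G2 stuck-at-0, G4 stuck-at-0, G5 stuck-at-0, G6 stuck-at-0, G7 stuck-at-1} — 5 in all.

5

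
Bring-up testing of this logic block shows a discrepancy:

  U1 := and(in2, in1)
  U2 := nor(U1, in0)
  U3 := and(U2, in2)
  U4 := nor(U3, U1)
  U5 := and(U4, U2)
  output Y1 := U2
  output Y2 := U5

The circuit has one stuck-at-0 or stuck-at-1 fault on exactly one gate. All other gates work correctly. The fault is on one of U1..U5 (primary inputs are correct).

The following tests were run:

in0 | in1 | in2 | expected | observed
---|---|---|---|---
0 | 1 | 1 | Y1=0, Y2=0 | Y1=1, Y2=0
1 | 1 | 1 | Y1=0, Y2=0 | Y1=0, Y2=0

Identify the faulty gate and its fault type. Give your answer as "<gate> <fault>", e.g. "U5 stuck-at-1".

U1 stuck-at-0

Fault-free values for test 1 (in0=0, in1=1, in2=1): U1=1, U2=0, U3=0, U4=0, U5=0, giving Y1=0, Y2=0. Observed Y1=1, Y2=0.
Test 1: faults giving observed Y1=1, Y2=0 are {U1 stuck-at-0, U2 stuck-at-1}.
Test 2 (in0=1, in1=1, in2=1): fault-free U1=1, U2=0, U3=0, U4=0, U5=0 → Y1=0, Y2=0; observed Y1=0, Y2=0. Eliminates U2 stuck-at-1.
Only U1 stuck-at-0 is consistent with every test.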